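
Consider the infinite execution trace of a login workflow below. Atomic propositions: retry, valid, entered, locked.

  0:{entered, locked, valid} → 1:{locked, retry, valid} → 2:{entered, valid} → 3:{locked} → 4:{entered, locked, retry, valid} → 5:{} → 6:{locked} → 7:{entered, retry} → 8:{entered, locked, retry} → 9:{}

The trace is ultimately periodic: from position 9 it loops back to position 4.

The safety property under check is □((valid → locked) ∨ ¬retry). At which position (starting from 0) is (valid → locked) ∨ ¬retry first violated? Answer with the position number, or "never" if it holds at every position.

(valid → locked) ∨ ¬retry holds at every position 0..9, and those are all the positions the trace ever visits, so the invariant □((valid → locked) ∨ ¬retry) is never violated.

never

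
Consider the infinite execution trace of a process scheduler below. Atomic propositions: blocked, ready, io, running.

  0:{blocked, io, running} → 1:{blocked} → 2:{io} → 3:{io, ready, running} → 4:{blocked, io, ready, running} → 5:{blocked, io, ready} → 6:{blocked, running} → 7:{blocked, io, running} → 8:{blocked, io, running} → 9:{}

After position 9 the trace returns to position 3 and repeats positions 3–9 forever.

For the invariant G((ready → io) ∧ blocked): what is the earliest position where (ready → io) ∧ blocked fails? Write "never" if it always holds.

Check (ready → io) ∧ blocked at each position in order: 0 ✓, 1 ✓.
At position 2 the labels are {io}, so (ready → io) ∧ blocked is false there. This is the first violation.

2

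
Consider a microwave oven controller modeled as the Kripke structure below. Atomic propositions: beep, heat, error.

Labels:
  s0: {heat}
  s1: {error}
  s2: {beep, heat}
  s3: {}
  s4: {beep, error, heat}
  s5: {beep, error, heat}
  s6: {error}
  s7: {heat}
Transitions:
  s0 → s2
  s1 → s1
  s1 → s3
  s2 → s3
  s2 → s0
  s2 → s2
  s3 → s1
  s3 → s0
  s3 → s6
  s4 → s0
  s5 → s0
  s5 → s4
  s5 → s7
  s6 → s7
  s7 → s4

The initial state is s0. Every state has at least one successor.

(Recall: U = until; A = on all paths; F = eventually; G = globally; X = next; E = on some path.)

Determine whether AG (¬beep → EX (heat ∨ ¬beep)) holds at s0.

Yes

States satisfying ¬beep → EX (heat ∨ ¬beep): {s0, s1, s2, s3, s4, s5, s6, s7}.
States satisfying AG (¬beep → EX (heat ∨ ¬beep)): {s0, s1, s2, s3, s4, s5, s6, s7}.
Every state reachable from s0 satisfies ¬beep → EX (heat ∨ ¬beep).
s0 ∈ Sat(AG (¬beep → EX (heat ∨ ¬beep))).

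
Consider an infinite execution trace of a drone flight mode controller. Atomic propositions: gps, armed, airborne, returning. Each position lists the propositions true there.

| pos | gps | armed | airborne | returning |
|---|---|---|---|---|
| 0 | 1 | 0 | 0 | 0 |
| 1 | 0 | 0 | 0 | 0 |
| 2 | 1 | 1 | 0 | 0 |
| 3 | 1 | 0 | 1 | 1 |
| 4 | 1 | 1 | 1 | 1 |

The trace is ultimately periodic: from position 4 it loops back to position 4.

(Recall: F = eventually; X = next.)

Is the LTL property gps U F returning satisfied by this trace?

Satisfied

Walking from position 0: F returning first holds at position 0, and gps holds at every earlier position along the way, so gps U F returning holds.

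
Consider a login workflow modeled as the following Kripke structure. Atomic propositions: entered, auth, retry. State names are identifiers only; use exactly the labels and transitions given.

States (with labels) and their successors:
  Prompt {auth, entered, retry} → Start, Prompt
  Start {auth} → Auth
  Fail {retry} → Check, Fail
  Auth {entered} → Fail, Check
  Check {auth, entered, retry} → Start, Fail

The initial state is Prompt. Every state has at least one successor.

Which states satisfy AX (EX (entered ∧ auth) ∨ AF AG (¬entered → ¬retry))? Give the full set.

States satisfying EX (entered ∧ auth) ∨ AF AG (¬entered → ¬retry): {Prompt, Fail, Auth}.
States satisfying AX (EX (entered ∧ auth) ∨ AF AG (¬entered → ¬retry)): {Start}.

{Start}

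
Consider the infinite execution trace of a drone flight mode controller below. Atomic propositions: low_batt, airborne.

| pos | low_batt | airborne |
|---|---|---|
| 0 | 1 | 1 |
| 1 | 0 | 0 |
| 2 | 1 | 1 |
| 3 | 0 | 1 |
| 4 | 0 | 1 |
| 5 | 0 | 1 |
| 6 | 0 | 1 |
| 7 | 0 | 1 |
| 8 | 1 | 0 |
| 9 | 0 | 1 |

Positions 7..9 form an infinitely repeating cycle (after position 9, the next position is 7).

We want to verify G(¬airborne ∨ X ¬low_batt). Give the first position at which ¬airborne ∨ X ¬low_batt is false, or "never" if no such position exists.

7

Check ¬airborne ∨ X ¬low_batt at each position in order: 0 ✓, 1 ✓, 2 ✓, 3 ✓, 4 ✓, 5 ✓, 6 ✓.
At position 7 the labels are {airborne} and the next position 8 has {low_batt}, so ¬airborne ∨ X ¬low_batt is false there. This is the first violation.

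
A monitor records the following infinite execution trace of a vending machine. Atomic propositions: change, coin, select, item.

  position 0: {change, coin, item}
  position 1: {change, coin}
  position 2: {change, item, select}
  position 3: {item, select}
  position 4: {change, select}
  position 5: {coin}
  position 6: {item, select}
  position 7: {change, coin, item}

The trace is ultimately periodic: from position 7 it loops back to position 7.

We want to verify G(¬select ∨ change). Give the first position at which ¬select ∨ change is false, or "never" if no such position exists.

Check ¬select ∨ change at each position in order: 0 ✓, 1 ✓, 2 ✓.
At position 3 the labels are {item, select}, so ¬select ∨ change is false there. This is the first violation.

3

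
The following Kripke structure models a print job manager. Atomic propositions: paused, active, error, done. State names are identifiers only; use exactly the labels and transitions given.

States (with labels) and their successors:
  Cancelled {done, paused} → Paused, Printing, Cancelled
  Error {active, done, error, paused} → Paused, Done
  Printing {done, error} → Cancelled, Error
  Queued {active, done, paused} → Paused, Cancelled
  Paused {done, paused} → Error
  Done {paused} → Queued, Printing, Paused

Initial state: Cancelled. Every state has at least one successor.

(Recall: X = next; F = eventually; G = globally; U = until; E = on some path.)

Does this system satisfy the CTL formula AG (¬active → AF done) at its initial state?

States satisfying ¬active → AF done: {Cancelled, Error, Printing, Queued, Paused, Done}.
States satisfying AG (¬active → AF done): {Cancelled, Error, Printing, Queued, Paused, Done}.
Every state reachable from Cancelled satisfies ¬active → AF done.
Cancelled ∈ Sat(AG (¬active → AF done)).

Holds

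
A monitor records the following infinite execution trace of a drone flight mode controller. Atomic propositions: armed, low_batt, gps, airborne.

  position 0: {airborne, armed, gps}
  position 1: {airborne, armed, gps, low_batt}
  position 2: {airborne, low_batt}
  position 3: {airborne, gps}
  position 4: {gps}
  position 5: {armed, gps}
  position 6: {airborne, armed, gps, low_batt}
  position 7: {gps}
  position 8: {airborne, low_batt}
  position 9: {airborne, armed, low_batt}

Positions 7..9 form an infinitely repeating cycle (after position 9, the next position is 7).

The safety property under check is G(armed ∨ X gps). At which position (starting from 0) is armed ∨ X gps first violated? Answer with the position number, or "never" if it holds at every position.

Check armed ∨ X gps at each position in order: 0 ✓, 1 ✓, 2 ✓, 3 ✓, 4 ✓, 5 ✓, 6 ✓.
At position 7 the labels are {gps} and the next position 8 has {airborne, low_batt}, so armed ∨ X gps is false there. This is the first violation.

7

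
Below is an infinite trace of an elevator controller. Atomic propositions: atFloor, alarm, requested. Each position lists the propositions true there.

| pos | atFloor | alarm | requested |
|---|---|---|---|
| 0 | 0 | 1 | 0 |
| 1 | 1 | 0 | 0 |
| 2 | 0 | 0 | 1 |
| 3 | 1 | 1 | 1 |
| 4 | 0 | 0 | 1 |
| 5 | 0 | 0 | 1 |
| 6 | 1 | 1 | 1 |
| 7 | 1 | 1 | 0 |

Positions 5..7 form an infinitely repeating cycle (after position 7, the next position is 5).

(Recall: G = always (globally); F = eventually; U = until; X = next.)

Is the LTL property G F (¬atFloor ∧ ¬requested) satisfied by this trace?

Does not hold

F (¬atFloor ∧ ¬requested) must hold at every position from 0 onward. It fails at position 1, so G F (¬atFloor ∧ ¬requested) is false.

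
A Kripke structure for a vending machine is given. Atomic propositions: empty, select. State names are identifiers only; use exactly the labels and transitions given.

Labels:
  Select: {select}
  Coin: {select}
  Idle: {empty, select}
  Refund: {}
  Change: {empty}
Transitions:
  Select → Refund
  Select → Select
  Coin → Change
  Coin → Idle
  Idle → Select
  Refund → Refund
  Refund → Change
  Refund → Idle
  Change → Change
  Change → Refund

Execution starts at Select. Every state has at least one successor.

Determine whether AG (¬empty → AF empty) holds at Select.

Does not hold

States satisfying ¬empty → AF empty: {Coin, Idle, Change}.
States satisfying AG (¬empty → AF empty): ∅.
Refund is reachable from Select and violates ¬empty → AF empty, so AG fails at Select.
Select ∉ Sat(AG (¬empty → AF empty)).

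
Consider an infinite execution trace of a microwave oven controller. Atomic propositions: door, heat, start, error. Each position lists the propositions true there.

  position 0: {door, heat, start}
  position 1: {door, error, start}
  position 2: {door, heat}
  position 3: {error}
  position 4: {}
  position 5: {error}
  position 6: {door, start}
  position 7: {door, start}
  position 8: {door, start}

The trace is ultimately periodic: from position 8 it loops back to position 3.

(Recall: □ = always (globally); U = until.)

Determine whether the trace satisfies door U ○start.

Holds

Walking from position 0: ○start first holds at position 0, and door holds at every earlier position along the way, so door U ○start holds.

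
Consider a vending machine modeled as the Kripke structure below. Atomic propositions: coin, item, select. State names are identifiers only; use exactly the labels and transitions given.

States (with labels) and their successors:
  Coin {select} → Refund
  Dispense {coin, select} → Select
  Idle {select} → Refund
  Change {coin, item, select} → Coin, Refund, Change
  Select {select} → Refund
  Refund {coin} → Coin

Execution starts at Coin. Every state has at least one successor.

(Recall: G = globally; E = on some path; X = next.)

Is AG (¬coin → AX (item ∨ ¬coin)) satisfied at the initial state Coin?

Violated

States satisfying ¬coin → AX (item ∨ ¬coin): {Dispense, Change, Refund}.
States satisfying AG (¬coin → AX (item ∨ ¬coin)): ∅.
Coin is reachable from Coin and violates ¬coin → AX (item ∨ ¬coin), so AG fails at Coin.
Coin ∉ Sat(AG (¬coin → AX (item ∨ ¬coin))).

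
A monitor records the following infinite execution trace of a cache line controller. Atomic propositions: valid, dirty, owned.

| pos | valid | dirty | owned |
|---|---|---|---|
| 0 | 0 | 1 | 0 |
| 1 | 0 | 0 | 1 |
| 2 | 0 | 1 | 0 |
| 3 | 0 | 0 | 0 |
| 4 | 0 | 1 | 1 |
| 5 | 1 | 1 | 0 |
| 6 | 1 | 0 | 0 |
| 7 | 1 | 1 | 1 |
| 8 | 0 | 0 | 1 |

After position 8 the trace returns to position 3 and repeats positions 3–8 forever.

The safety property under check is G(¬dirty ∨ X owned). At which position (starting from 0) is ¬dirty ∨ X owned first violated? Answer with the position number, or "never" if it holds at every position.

Check ¬dirty ∨ X owned at each position in order: 0 ✓, 1 ✓.
At position 2 the labels are {dirty} and the next position 3 has {}, so ¬dirty ∨ X owned is false there. This is the first violation.

2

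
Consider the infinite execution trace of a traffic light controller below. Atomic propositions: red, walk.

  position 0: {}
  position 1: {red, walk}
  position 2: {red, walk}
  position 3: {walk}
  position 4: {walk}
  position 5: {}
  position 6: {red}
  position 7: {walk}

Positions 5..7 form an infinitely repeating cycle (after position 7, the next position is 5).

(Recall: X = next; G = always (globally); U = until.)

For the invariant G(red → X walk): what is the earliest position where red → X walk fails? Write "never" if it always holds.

never

red → X walk holds at every position 0..7, and those are all the positions the trace ever visits, so the invariant G(red → X walk) is never violated.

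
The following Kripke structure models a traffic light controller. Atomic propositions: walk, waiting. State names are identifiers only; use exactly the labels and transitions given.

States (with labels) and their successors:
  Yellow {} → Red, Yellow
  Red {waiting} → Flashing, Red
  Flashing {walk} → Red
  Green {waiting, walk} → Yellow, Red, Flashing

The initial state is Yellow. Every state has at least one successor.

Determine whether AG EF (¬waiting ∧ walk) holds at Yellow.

States satisfying EF (¬waiting ∧ walk): {Yellow, Red, Flashing, Green}.
States satisfying AG EF (¬waiting ∧ walk): {Yellow, Red, Flashing, Green}.
Every state reachable from Yellow satisfies EF (¬waiting ∧ walk).
Yellow ∈ Sat(AG EF (¬waiting ∧ walk)).

Holds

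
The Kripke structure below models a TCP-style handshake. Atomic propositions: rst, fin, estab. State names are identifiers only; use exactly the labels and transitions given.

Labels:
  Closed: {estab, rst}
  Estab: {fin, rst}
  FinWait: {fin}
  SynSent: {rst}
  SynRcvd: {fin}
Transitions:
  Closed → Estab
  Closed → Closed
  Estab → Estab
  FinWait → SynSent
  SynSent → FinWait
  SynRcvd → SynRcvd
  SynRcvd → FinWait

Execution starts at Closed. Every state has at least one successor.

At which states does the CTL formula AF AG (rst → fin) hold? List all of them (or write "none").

{Estab}

States satisfying AG (rst → fin): {Estab}.
States satisfying AF AG (rst → fin): {Estab}.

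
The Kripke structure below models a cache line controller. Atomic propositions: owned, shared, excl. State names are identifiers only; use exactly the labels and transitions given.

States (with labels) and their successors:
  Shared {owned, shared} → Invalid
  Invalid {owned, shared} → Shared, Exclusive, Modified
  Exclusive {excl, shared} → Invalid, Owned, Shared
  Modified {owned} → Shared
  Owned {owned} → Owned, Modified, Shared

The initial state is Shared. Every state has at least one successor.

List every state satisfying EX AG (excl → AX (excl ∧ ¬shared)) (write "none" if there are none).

none

States satisfying AG (excl → AX (excl ∧ ¬shared)): ∅.
States satisfying EX AG (excl → AX (excl ∧ ¬shared)): ∅.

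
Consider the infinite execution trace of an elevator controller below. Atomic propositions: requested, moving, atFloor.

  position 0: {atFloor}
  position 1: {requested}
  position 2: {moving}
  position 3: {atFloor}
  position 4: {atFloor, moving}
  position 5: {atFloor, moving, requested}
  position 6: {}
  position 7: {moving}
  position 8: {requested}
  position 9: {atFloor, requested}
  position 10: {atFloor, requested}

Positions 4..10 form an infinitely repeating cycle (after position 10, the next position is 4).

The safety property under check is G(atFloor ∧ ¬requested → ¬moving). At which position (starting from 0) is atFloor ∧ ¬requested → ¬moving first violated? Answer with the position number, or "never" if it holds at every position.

4

Check atFloor ∧ ¬requested → ¬moving at each position in order: 0 ✓, 1 ✓, 2 ✓, 3 ✓.
At position 4 the labels are {atFloor, moving}, so atFloor ∧ ¬requested → ¬moving is false there. This is the first violation.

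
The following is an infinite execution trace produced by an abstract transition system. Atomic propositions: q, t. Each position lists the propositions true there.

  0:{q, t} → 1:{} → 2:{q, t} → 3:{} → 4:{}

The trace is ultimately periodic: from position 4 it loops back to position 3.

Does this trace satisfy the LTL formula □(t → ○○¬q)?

t → ○○¬q must hold at every position from 0 onward. It fails at position 0, so □(t → ○○¬q) is false.
Positions where t holds: 0, 2.
Check ○○¬q at each: 0→fails, 2→ok.

Does not hold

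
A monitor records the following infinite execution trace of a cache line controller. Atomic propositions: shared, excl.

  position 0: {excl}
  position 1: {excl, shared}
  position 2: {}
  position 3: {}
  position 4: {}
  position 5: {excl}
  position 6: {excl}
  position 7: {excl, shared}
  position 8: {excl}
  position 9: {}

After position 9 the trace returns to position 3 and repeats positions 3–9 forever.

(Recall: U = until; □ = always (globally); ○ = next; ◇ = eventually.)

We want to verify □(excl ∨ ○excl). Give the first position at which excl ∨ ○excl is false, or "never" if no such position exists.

Check excl ∨ ○excl at each position in order: 0 ✓, 1 ✓.
At position 2 the labels are {} and the next position 3 has {}, so excl ∨ ○excl is false there. This is the first violation.

2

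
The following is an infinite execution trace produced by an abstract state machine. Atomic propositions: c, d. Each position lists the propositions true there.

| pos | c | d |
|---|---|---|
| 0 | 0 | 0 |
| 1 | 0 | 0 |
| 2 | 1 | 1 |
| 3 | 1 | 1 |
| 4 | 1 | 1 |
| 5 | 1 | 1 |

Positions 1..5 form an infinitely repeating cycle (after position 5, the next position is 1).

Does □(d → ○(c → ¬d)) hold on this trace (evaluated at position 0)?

d → ○(c → ¬d) must hold at every position from 0 onward. It fails at position 2, so □(d → ○(c → ¬d)) is false.
Positions where d holds: 2, 3, 4, 5.
Check ○(c → ¬d) at each: 2→fails, 3→fails, 4→fails, 5→ok.

Does not hold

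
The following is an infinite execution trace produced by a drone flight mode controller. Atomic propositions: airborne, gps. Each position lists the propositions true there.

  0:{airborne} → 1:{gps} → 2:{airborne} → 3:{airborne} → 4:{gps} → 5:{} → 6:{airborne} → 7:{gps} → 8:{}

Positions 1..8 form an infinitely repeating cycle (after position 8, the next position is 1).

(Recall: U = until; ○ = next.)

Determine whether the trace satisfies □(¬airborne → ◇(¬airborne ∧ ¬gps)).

¬airborne → ◇(¬airborne ∧ ¬gps) holds at every position 0..8, and those are all positions ever visited, so □(¬airborne → ◇(¬airborne ∧ ¬gps)) holds.
Positions where ¬airborne holds: 1, 4, 5, 7, 8.
Check ◇(¬airborne ∧ ¬gps) at each: 1→ok, 4→ok, 5→ok, 7→ok, 8→ok.

Holds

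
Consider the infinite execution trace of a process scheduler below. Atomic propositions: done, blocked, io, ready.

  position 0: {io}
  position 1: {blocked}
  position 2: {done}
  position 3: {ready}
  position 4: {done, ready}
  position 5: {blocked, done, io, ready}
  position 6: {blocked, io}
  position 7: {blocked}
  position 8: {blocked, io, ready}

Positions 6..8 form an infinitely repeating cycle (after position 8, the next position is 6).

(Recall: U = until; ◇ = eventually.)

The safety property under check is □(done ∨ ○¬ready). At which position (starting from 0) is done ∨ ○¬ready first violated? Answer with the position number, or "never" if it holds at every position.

Check done ∨ ○¬ready at each position in order: 0 ✓, 1 ✓, 2 ✓.
At position 3 the labels are {ready} and the next position 4 has {done, ready}, so done ∨ ○¬ready is false there. This is the first violation.

3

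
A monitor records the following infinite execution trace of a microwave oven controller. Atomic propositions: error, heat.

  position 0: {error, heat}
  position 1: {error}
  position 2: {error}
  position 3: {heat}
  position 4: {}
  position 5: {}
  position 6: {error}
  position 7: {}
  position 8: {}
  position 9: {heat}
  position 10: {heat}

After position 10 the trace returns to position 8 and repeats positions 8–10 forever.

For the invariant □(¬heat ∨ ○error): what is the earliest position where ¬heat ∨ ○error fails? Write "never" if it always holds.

Check ¬heat ∨ ○error at each position in order: 0 ✓, 1 ✓, 2 ✓.
At position 3 the labels are {heat} and the next position 4 has {}, so ¬heat ∨ ○error is false there. This is the first violation.

3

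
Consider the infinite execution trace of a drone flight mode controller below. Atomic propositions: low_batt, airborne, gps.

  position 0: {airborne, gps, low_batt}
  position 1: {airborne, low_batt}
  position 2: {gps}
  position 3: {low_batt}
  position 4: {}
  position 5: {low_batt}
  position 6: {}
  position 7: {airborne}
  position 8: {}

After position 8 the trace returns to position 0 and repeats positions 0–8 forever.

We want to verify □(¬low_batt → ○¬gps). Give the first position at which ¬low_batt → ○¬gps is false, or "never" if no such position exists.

8

Check ¬low_batt → ○¬gps at each position in order: 0 ✓, 1 ✓, 2 ✓, 3 ✓, 4 ✓, 5 ✓, 6 ✓, 7 ✓.
At position 8 the labels are {} and the next position 0 has {airborne, gps, low_batt}, so ¬low_batt → ○¬gps is false there. This is the first violation.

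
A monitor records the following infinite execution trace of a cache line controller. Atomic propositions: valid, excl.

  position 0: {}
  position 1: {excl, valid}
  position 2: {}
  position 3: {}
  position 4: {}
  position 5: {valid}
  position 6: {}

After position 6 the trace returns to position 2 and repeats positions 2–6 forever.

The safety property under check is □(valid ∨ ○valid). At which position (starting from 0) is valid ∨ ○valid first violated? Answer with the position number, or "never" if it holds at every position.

Check valid ∨ ○valid at each position in order: 0 ✓, 1 ✓.
At position 2 the labels are {} and the next position 3 has {}, so valid ∨ ○valid is false there. This is the first violation.

2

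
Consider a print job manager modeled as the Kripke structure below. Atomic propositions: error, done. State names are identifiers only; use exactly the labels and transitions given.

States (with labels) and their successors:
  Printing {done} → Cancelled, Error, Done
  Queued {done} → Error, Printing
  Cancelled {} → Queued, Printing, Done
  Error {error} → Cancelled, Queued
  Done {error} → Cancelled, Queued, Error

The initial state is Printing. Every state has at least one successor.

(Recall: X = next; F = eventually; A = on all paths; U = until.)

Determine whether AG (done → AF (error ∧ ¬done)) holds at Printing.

Does not hold

States satisfying done → AF (error ∧ ¬done): {Cancelled, Error, Done}.
States satisfying AG (done → AF (error ∧ ¬done)): ∅.
Printing is reachable from Printing and violates done → AF (error ∧ ¬done), so AG fails at Printing.
Printing ∉ Sat(AG (done → AF (error ∧ ¬done))).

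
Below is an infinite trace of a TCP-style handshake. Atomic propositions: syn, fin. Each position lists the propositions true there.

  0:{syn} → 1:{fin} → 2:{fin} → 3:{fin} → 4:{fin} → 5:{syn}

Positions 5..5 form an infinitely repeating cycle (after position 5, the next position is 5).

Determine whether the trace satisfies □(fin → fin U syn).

fin → fin U syn holds at every position 0..5, and those are all positions ever visited, so □(fin → fin U syn) holds.
Positions where fin holds: 1, 2, 3, 4.
Check fin U syn at each: 1→ok, 2→ok, 3→ok, 4→ok.

Satisfied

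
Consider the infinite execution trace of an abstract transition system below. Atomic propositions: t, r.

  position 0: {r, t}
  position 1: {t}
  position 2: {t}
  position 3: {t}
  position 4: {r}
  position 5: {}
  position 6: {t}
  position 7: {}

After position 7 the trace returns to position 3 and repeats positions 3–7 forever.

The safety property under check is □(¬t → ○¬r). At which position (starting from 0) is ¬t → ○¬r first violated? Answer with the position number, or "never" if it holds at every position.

¬t → ○¬r holds at every position 0..7, and those are all the positions the trace ever visits, so the invariant □(¬t → ○¬r) is never violated.

never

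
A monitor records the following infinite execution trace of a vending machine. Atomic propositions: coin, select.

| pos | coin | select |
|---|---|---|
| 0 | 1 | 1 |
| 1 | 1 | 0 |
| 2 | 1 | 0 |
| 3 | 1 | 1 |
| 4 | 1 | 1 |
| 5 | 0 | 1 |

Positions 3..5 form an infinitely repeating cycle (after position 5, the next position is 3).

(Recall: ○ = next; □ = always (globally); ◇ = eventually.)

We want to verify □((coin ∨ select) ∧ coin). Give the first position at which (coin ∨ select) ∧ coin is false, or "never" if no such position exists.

5

Check (coin ∨ select) ∧ coin at each position in order: 0 ✓, 1 ✓, 2 ✓, 3 ✓, 4 ✓.
At position 5 the labels are {select}, so (coin ∨ select) ∧ coin is false there. This is the first violation.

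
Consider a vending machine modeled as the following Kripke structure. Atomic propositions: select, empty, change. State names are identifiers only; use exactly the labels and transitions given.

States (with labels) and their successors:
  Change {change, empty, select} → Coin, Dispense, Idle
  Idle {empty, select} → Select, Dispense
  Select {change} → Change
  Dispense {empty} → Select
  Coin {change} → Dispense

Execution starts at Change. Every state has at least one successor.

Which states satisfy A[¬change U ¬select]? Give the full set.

States satisfying ¬change: {Idle, Dispense}.
States satisfying ¬select: {Select, Dispense, Coin}.
States satisfying A[¬change U ¬select]: {Idle, Select, Dispense, Coin}.

{Idle, Select, Dispense, Coin}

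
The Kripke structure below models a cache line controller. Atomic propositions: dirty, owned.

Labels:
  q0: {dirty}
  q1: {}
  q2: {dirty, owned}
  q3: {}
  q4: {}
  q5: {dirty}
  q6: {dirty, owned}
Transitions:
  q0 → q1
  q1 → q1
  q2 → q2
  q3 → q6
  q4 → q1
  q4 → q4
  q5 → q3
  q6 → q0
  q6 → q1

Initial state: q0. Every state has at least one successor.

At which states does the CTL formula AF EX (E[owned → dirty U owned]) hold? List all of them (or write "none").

{q2, q3, q5}

States satisfying EX (E[owned → dirty U owned]): {q2, q3, q5}.
States satisfying AF EX (E[owned → dirty U owned]): {q2, q3, q5}.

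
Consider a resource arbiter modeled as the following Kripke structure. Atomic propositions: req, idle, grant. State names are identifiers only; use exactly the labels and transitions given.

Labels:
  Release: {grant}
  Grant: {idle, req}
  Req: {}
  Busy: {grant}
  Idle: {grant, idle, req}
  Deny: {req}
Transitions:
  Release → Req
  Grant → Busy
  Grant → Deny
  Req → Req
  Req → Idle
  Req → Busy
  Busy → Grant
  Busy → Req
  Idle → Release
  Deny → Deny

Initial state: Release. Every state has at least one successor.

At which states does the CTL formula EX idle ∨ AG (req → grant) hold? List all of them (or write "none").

{Req, Busy}

States satisfying idle: {Grant, Idle}.
States satisfying EX idle: {Req, Busy}.
States satisfying req → grant: {Release, Req, Busy, Idle}.
States satisfying AG (req → grant): ∅.
States satisfying EX idle ∨ AG (req → grant): {Req, Busy}.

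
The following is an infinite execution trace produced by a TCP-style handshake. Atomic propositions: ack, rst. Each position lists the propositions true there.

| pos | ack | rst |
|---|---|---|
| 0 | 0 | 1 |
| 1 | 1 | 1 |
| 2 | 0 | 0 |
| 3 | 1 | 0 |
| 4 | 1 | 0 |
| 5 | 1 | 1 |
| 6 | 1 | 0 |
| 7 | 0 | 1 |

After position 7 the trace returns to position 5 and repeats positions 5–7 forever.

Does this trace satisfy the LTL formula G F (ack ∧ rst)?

F (ack ∧ rst) holds at every position 0..7, and those are all positions ever visited, so G F (ack ∧ rst) holds.

Satisfied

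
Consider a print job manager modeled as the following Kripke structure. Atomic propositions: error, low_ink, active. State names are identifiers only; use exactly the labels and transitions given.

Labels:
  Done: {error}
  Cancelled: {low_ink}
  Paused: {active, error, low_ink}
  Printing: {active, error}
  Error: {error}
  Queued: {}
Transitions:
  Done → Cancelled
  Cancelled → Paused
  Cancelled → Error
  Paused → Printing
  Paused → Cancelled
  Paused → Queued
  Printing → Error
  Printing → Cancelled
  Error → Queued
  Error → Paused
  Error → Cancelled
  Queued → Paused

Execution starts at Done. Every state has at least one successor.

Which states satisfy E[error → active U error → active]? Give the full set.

States satisfying error → active: {Cancelled, Paused, Printing, Queued}.
States satisfying E[error → active U error → active]: {Cancelled, Paused, Printing, Queued}.

{Cancelled, Paused, Printing, Queued}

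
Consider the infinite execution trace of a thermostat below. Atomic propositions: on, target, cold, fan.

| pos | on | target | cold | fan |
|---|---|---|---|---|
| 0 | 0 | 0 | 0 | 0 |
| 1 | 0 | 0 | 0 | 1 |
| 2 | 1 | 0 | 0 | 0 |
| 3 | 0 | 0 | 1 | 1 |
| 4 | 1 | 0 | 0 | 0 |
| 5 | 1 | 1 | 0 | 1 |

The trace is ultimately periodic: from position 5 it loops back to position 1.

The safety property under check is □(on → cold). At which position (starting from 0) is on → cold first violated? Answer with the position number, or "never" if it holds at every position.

Check on → cold at each position in order: 0 ✓, 1 ✓.
At position 2 the labels are {on}, so on → cold is false there. This is the first violation.

2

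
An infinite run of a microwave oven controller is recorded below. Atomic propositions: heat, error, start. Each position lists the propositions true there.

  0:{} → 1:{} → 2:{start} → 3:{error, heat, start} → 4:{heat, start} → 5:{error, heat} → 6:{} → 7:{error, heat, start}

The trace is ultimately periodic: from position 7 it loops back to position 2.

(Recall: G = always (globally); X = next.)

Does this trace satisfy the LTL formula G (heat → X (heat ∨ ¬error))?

heat → X (heat ∨ ¬error) holds at every position 0..7, and those are all positions ever visited, so G (heat → X (heat ∨ ¬error)) holds.
Positions where heat holds: 3, 4, 5, 7.
Check X (heat ∨ ¬error) at each: 3→ok, 4→ok, 5→ok, 7→ok.

Satisfied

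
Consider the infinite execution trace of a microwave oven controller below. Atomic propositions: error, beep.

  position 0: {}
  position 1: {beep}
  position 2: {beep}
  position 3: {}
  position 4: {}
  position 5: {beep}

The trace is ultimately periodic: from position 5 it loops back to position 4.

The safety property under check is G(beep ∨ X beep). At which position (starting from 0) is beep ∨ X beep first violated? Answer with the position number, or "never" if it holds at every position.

Check beep ∨ X beep at each position in order: 0 ✓, 1 ✓, 2 ✓.
At position 3 the labels are {} and the next position 4 has {}, so beep ∨ X beep is false there. This is the first violation.

3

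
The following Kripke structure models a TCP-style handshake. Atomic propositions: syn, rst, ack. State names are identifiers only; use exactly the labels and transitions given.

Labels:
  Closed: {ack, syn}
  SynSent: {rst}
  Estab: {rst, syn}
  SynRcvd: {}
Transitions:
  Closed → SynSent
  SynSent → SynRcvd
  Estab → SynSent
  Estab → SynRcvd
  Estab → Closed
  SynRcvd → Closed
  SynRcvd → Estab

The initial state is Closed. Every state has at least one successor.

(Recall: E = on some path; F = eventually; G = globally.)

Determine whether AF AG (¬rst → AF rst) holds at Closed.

Satisfied

States satisfying AG (¬rst → AF rst): {Closed, SynSent, Estab, SynRcvd}.
States satisfying AF AG (¬rst → AF rst): {Closed, SynSent, Estab, SynRcvd}.
Closed ∈ Sat(AF AG (¬rst → AF rst)).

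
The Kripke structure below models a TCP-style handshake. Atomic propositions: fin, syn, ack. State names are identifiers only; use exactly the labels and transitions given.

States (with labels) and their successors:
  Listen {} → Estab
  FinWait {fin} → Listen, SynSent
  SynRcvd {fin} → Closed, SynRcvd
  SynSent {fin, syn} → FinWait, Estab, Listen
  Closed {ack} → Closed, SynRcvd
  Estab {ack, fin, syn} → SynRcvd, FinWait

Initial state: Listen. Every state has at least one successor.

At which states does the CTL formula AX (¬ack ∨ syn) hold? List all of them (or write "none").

{Listen, FinWait, SynSent, Estab}

States satisfying ¬ack ∨ syn: {Listen, FinWait, SynRcvd, SynSent, Estab}.
States satisfying AX (¬ack ∨ syn): {Listen, FinWait, SynSent, Estab}.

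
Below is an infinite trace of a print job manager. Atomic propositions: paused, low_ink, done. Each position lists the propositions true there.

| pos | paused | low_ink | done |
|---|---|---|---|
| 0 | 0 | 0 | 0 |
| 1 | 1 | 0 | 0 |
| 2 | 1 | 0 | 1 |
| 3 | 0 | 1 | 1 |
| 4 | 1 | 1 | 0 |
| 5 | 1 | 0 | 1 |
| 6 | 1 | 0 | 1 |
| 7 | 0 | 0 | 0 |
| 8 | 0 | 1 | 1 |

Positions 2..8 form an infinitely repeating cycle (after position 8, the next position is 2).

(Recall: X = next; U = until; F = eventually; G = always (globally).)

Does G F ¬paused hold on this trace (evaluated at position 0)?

Holds

F ¬paused holds at every position 0..8, and those are all positions ever visited, so G F ¬paused holds.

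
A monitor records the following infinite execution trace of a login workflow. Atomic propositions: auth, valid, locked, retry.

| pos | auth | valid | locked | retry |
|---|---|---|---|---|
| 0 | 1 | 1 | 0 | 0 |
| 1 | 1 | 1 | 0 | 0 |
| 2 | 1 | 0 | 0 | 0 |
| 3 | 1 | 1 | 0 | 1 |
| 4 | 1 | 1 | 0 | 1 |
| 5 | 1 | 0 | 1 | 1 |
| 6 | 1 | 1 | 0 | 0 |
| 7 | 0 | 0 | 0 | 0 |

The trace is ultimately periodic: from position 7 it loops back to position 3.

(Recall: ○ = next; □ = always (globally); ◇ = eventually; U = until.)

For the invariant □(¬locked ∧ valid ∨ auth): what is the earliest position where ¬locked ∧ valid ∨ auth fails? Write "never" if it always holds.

Check ¬locked ∧ valid ∨ auth at each position in order: 0 ✓, 1 ✓, 2 ✓, 3 ✓, 4 ✓, 5 ✓, 6 ✓.
At position 7 the labels are {}, so ¬locked ∧ valid ∨ auth is false there. This is the first violation.

7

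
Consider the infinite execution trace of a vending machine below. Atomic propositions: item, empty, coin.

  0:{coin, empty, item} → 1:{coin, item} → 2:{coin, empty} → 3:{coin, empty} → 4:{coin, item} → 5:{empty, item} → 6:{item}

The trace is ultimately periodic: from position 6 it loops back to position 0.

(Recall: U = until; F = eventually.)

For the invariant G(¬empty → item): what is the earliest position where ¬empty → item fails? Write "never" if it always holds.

never

¬empty → item holds at every position 0..6, and those are all the positions the trace ever visits, so the invariant G(¬empty → item) is never violated.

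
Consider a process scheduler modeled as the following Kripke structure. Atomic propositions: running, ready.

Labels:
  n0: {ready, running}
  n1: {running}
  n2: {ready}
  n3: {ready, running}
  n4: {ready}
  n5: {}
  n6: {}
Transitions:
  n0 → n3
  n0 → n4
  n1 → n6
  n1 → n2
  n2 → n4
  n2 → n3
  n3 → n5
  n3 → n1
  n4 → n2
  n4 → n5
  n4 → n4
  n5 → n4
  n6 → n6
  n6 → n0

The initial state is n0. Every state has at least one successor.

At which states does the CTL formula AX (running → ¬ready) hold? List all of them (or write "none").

{n1, n3, n4, n5}

States satisfying running → ¬ready: {n1, n2, n4, n5, n6}.
States satisfying AX (running → ¬ready): {n1, n3, n4, n5}.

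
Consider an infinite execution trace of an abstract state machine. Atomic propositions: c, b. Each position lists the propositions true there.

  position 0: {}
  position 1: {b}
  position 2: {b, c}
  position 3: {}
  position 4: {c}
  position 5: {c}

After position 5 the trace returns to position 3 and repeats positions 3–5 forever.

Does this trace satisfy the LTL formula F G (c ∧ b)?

No

G (c ∧ b) is false at every position 0..5, so it never becomes true and F G (c ∧ b) fails.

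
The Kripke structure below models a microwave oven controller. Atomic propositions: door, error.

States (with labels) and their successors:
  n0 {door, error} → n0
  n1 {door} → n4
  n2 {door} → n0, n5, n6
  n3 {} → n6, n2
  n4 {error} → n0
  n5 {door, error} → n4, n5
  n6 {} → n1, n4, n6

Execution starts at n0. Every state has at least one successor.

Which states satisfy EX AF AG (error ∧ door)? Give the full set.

{n0, n1, n2, n4, n5, n6}

States satisfying AF AG (error ∧ door): {n0, n1, n4}.
States satisfying EX AF AG (error ∧ door): {n0, n1, n2, n4, n5, n6}.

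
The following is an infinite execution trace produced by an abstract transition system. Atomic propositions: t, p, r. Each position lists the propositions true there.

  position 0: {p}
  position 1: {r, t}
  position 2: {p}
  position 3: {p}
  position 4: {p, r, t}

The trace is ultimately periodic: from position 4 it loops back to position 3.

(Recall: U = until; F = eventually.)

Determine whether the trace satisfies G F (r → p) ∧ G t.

F (r → p) holds at every position 0..4, and those are all positions ever visited, so G F (r → p) holds.
t must hold at every position from 0 onward. It fails at position 0, so G t is false.
At position 0: G F (r → p) is true; G t is false; so G F (r → p) ∧ G t is false.

No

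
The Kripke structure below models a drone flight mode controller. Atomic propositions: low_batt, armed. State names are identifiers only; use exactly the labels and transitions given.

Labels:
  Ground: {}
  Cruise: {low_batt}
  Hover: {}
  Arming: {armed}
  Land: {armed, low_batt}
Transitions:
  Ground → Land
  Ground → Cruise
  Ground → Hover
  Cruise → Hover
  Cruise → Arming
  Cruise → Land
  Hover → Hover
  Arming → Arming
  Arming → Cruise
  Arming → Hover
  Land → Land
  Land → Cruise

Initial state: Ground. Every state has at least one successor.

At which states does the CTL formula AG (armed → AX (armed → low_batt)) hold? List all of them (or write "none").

States satisfying armed → AX (armed → low_batt): {Ground, Cruise, Hover, Land}.
States satisfying AG (armed → AX (armed → low_batt)): {Hover}.

{Hover}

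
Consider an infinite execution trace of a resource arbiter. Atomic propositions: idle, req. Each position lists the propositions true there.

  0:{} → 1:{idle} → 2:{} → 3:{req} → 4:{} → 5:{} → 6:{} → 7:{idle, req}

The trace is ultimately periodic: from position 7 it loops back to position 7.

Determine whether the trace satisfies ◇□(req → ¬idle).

Violated

□(req → ¬idle) is false at every position 0..7, so it never becomes true and ◇□(req → ¬idle) fails.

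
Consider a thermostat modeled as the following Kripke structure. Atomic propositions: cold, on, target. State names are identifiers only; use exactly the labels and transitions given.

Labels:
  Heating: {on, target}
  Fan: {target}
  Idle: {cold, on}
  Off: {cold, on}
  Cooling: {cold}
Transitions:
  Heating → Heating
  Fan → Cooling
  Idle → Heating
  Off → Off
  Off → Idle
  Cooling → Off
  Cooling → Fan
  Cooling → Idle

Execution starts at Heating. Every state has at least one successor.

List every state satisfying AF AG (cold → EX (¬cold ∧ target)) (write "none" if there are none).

{Heating, Idle}

States satisfying AG (cold → EX (¬cold ∧ target)): {Heating, Idle}.
States satisfying AF AG (cold → EX (¬cold ∧ target)): {Heating, Idle}.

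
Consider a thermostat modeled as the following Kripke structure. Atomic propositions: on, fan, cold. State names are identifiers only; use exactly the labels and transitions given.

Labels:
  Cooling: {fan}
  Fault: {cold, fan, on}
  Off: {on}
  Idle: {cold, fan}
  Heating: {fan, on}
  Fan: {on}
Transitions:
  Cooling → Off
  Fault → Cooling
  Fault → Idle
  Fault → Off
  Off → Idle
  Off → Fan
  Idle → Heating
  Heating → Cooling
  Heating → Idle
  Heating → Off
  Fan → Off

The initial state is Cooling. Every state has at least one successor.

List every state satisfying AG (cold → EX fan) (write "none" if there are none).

States satisfying cold → EX fan: {Cooling, Fault, Off, Idle, Heating, Fan}.
States satisfying AG (cold → EX fan): {Cooling, Fault, Off, Idle, Heating, Fan}.

{Cooling, Fault, Off, Idle, Heating, Fan}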